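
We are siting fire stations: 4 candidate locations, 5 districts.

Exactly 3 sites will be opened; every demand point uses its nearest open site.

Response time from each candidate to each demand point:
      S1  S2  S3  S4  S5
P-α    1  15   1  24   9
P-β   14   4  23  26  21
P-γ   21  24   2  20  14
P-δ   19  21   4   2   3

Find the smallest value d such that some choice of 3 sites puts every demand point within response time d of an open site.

4

Open {P-α, P-β, P-δ}.
  Farthest demand point is S2 at response time 4 (to P-β); all others are ≤ 4.
With {P-β, P-γ, P-δ} the worst case is 14.
With {P-α, P-γ, P-δ} the worst case is 15.
No size-3 selection achieves below 4.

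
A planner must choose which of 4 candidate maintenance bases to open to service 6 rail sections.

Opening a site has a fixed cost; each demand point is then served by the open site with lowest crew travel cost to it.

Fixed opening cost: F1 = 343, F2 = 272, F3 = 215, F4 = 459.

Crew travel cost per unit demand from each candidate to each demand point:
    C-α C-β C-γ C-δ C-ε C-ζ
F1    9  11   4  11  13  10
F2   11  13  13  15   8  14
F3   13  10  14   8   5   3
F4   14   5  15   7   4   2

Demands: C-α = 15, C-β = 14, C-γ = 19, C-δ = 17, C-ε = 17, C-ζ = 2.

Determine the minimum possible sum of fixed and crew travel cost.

1043

Open {F3}: assign each demand point to its cheapest open site.
  C-α→F3 15×13=195, C-β→F3 14×10=140, C-γ→F3 19×14=266, C-δ→F3 17×8=136, C-ε→F3 17×5=85, C-ζ→F3 2×3=6
  crew travel cost 828, fixed 215 → total 1043.
Compare {F1}: crew travel cost 793 + fixed 343 = 1136.
Compare {F1, F3}: crew travel cost 578 + fixed 558 = 1136.
Compare {F4}: crew travel cost 756 + fixed 459 = 1215.
All other subsets cost ≥ 1136. Minimum total cost: 1043.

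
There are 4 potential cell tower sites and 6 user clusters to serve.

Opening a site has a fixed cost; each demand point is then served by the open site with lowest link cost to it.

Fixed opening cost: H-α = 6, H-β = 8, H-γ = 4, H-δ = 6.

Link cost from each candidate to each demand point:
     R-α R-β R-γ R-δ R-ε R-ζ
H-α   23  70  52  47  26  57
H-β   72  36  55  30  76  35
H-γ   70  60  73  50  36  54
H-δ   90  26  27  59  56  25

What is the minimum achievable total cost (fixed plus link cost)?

Open {H-α, H-β, H-δ}: assign each demand point to its cheapest open site.
  R-α→H-α 23, R-β→H-δ 26, R-γ→H-δ 27, R-δ→H-β 30, R-ε→H-α 26, R-ζ→H-δ 25
  link cost 157, fixed 20 → total 177.
Compare {H-α, H-β, H-γ, H-δ}: link cost 157 + fixed 24 = 181.
Compare {H-α, H-δ}: link cost 174 + fixed 12 = 186.
Compare {H-α, H-γ, H-δ}: link cost 174 + fixed 16 = 190.
All other subsets cost ≥ 181. Minimum total cost: 177.

177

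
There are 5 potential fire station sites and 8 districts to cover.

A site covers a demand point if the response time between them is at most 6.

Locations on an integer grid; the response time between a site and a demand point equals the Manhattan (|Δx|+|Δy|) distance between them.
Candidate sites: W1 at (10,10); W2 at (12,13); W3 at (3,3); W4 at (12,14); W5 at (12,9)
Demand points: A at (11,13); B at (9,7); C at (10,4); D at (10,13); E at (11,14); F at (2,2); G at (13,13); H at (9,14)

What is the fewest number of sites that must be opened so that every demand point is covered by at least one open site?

2

Coverage sets (demand points within 6 of each site):
  W1: {A, B, C, D, E, G, H}
  W2: {A, D, E, G, H}
  W3: {F}
  W4: {A, D, E, G, H}
  W5: {A, B, D, E, G}
No single site covers all 8 demand points.
But {W1, W3} covers everything, so the minimum is 2.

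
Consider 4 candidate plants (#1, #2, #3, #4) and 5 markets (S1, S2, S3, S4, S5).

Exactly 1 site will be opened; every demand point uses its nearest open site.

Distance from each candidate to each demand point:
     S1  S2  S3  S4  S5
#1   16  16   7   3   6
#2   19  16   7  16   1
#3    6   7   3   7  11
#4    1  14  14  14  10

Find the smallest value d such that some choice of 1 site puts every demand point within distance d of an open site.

11

Open {#3}.
  Farthest demand point is S5 at distance 11 (to #3); all others are ≤ 11.
With {#4} the worst case is 14.
With {#1} the worst case is 16.
No size-1 selection achieves below 11.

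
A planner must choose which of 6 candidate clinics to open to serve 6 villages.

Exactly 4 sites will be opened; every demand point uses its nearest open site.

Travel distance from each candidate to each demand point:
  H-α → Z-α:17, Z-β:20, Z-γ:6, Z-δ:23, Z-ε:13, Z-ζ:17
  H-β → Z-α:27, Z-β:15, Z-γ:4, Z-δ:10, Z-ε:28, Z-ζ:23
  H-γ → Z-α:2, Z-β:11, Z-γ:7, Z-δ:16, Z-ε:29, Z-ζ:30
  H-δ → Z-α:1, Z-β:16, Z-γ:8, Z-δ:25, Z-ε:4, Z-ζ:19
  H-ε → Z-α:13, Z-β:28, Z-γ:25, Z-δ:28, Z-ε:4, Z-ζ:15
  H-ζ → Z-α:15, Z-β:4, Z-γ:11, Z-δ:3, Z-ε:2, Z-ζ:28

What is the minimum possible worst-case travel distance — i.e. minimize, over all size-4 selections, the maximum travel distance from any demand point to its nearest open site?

Open {H-α, H-β, H-γ, H-ε}.
  Farthest demand point is Z-ζ at travel distance 15 (to H-ε); all others are ≤ 15.
With {H-α, H-β, H-δ, H-ε} the worst case is 15.
With {H-α, H-β, H-ε, H-ζ} the worst case is 15.
No size-4 selection achieves below 15.

15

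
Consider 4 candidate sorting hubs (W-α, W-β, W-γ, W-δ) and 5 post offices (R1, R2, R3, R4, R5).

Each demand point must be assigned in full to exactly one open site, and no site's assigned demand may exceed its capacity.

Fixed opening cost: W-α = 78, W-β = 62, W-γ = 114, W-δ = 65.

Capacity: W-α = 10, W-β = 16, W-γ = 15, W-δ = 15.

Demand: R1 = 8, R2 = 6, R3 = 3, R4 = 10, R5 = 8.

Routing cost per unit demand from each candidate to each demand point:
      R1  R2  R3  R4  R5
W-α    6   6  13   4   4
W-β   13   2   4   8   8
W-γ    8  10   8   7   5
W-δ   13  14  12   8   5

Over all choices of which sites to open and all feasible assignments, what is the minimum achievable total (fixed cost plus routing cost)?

Open {W-α, W-β, W-δ}; cheapest assignment that respects the capacities:
  W-α (cap 10, load 8): R1 — cost 8×6 = 48
  W-β (cap 16, load 16): R2, R4 — cost 6×2 + 10×8 = 92
  W-δ (cap 15, load 11): R3, R5 — cost 3×12 + 8×5 = 76
  Shipping 216, fixed 205 → total 421.
  Any other capacity-feasible assignment to {W-α, W-β, W-δ} ships for at least 216.
Compare {W-α, W-β, W-γ}: its best feasible assignment gives total 458.
Compare {W-β, W-γ, W-δ}: its best feasible assignment gives total 461.
Every other set of open sites that can feasibly serve all demand totals ≥ 458 even under its best assignment. Minimum: 421.

421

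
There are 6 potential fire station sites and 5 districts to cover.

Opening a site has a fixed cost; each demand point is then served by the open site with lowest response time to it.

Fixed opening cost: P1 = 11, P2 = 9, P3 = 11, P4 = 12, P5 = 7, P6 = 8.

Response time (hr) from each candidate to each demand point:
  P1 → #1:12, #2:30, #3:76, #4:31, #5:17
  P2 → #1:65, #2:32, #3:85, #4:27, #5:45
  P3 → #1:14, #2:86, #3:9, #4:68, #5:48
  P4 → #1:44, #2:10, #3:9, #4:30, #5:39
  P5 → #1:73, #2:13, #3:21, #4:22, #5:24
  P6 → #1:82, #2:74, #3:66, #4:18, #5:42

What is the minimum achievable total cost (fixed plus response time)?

97

Open {P1, P4, P6}: assign each demand point to its cheapest open site.
  #1→P1 12, #2→P4 10, #3→P4 9, #4→P6 18, #5→P1 17
  response time 66, fixed 31 → total 97.
Compare {P3, P5}: response time 82 + fixed 18 = 100.
Compare {P1, P4, P5}: response time 70 + fixed 30 = 100.
Compare {P1, P4}: response time 78 + fixed 23 = 101.
All other subsets cost ≥ 100. Minimum total cost: 97.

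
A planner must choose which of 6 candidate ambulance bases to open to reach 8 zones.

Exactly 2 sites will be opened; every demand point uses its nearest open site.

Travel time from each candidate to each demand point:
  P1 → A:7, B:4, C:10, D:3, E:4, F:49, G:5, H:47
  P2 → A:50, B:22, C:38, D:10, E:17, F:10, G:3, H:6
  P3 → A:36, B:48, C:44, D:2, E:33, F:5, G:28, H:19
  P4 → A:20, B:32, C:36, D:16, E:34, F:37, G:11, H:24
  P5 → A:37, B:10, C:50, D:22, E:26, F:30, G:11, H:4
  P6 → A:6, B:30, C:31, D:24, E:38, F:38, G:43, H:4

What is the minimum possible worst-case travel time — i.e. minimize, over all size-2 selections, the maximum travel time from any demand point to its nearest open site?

10

Open {P1, P2}.
  Farthest demand point is C at travel time 10 (to P1); all others are ≤ 10.
With {P1, P3} the worst case is 19.
With {P1, P5} the worst case is 30.
No size-2 selection achieves below 10.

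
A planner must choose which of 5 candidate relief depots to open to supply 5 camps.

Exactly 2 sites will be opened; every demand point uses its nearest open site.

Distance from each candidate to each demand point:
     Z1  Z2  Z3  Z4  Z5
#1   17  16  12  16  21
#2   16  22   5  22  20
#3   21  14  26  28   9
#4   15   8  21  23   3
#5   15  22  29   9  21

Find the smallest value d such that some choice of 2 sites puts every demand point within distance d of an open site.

16

Open {#1, #4}.
  Farthest demand point is Z4 at distance 16 (to #1); all others are ≤ 16.
With {#1, #3} the worst case is 17.
With {#1, #2} the worst case is 20.
No size-2 selection achieves below 16.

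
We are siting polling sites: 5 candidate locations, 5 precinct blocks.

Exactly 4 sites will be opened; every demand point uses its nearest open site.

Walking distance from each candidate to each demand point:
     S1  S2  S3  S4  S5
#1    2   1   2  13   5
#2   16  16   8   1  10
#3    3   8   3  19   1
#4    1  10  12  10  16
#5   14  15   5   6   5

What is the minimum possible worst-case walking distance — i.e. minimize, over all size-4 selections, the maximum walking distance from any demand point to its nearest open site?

Open {#1, #2, #3, #4}.
  Farthest demand point is S3 at walking distance 2 (to #1); all others are ≤ 2.
With {#1, #2, #3, #5} the worst case is 2.
With {#1, #2, #4, #5} the worst case is 5.
No size-4 selection achieves below 2.

2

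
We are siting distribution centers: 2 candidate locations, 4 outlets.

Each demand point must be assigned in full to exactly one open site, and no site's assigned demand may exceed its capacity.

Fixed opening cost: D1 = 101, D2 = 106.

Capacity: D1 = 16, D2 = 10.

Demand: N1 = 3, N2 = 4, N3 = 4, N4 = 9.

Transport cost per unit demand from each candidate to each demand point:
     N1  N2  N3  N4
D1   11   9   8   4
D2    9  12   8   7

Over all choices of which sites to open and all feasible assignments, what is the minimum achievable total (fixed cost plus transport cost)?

338

Open {D1, D2}; cheapest assignment that respects the capacities:
  D1 (cap 16, load 13): N2, N4 — cost 4×9 + 9×4 = 72
  D2 (cap 10, load 7): N1, N3 — cost 3×9 + 4×8 = 59
  Shipping 131, fixed 207 → total 338.
  Any other capacity-feasible assignment to {D1, D2} ships for at least 131.
Total demand is 20 and no other set of sites has combined capacity ≥ 20, so {D1, D2} is the only feasible choice of open sites. Minimum: 338.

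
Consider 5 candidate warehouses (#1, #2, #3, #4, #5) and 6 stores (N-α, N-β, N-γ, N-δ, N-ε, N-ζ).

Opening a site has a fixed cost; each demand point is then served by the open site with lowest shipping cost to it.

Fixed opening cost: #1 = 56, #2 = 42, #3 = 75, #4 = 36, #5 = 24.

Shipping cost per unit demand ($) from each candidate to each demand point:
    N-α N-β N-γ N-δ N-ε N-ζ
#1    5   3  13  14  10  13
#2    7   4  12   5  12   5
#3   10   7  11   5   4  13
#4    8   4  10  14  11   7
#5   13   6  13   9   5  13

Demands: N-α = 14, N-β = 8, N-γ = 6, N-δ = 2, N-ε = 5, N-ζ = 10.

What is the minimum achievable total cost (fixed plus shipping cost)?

Open {#2, #5}: assign each demand point to its cheapest open site.
  N-α→#2 14×7=98, N-β→#2 8×4=32, N-γ→#2 6×12=72, N-δ→#2 2×5=10, N-ε→#5 5×5=25, N-ζ→#2 10×5=50
  shipping cost 287, fixed 66 → total 353.
Compare {#2}: shipping cost 322 + fixed 42 = 364.
Compare {#1, #2, #5}: shipping cost 251 + fixed 122 = 373.
Compare {#1, #2}: shipping cost 276 + fixed 98 = 374.
All other subsets cost ≥ 364. Minimum total cost: 353.

353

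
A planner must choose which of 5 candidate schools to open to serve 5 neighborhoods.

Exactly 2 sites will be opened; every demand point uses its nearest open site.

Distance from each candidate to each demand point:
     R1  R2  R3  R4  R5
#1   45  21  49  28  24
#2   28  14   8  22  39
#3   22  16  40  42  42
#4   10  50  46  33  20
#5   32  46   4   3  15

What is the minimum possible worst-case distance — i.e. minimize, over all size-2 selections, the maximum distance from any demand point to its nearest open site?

Open {#2, #4}.
  Farthest demand point is R4 at distance 22 (to #2); all others are ≤ 22.
With {#3, #5} the worst case is 22.
With {#1, #2} the worst case is 28.
No size-2 selection achieves below 22.

22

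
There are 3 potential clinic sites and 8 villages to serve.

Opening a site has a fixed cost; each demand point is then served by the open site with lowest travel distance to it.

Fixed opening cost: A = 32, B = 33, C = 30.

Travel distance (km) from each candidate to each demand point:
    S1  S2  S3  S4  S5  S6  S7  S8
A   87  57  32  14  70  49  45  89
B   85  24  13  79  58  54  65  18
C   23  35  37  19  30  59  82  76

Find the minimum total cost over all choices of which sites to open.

309

Open {B, C}: assign each demand point to its cheapest open site.
  S1→C 23, S2→B 24, S3→B 13, S4→C 19, S5→C 30, S6→B 54, S7→B 65, S8→B 18
  travel distance 246, fixed 63 → total 309.
Compare {A, B, C}: travel distance 216 + fixed 95 = 311.
Compare {A, C}: travel distance 304 + fixed 62 = 366.
Compare {A, B}: travel distance 306 + fixed 65 = 371.
All other subsets cost ≥ 311. Minimum total cost: 309.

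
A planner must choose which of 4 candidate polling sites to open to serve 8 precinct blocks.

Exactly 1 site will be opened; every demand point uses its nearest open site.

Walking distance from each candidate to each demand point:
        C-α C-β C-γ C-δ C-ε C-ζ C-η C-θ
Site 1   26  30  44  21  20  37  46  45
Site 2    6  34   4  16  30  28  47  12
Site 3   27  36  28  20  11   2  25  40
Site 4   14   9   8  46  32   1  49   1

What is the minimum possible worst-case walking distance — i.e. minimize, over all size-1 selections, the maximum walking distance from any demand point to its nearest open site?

Open {Site 3}.
  Farthest demand point is C-θ at walking distance 40 (to Site 3); all others are ≤ 40.
With {Site 1} the worst case is 46.
With {Site 2} the worst case is 47.
No size-1 selection achieves below 40.

40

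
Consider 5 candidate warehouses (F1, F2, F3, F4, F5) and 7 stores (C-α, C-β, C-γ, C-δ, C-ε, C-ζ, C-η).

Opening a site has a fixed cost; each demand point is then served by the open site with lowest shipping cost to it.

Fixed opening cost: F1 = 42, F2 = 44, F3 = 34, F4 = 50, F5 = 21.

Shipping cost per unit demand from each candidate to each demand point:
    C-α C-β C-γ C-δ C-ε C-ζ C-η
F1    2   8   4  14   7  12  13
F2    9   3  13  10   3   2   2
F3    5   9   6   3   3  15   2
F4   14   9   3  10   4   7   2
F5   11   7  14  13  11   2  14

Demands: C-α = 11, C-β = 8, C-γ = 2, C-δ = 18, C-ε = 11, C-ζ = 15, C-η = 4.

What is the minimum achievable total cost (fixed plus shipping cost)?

Open {F2, F3}: assign each demand point to its cheapest open site.
  C-α→F3 11×5=55, C-β→F2 8×3=24, C-γ→F3 2×6=12, C-δ→F3 18×3=54, C-ε→F2 11×3=33, C-ζ→F2 15×2=30, C-η→F2 4×2=8
  shipping cost 216, fixed 78 → total 294.
Compare {F1, F2, F3}: shipping cost 179 + fixed 120 = 299.
Compare {F3, F5}: shipping cost 248 + fixed 55 = 303.
Compare {F1, F3, F5}: shipping cost 211 + fixed 97 = 308.
All other subsets cost ≥ 299. Minimum total cost: 294.

294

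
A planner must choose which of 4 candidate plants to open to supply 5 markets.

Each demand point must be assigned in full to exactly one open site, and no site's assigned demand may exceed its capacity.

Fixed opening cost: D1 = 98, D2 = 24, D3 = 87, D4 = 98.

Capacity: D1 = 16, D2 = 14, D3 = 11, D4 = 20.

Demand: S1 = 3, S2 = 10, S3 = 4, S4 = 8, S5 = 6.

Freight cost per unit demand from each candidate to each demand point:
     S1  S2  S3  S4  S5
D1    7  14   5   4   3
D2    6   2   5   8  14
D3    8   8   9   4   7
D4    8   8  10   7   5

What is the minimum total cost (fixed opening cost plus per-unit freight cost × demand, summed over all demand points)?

272

Open {D2, D4}; cheapest assignment that respects the capacities:
  D2 (cap 14, load 14): S2, S3 — cost 10×2 + 4×5 = 40
  D4 (cap 20, load 17): S1, S4, S5 — cost 3×8 + 8×7 + 6×5 = 110
  Shipping 150, fixed 122 → total 272.
  Any other capacity-feasible assignment to {D2, D4} ships for at least 150.
Compare {D1, D2, D3}: its best feasible assignment gives total 317.
Compare {D1, D2, D4}: its best feasible assignment gives total 334.
Every other set of open sites that can feasibly serve all demand totals ≥ 317 even under its best assignment. Minimum: 272.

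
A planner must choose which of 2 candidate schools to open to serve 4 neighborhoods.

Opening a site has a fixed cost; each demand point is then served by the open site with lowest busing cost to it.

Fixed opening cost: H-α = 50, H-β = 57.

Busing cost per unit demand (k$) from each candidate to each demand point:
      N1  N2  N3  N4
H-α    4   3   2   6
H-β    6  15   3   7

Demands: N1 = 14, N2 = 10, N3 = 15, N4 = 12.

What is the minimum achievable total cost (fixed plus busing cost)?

Open {H-α}: assign each demand point to its cheapest open site.
  N1→H-α 14×4=56, N2→H-α 10×3=30, N3→H-α 15×2=30, N4→H-α 12×6=72
  busing cost 188, fixed 50 → total 238.
Compare {H-α, H-β}: busing cost 188 + fixed 107 = 295.
Compare {H-β}: busing cost 363 + fixed 57 = 420.

238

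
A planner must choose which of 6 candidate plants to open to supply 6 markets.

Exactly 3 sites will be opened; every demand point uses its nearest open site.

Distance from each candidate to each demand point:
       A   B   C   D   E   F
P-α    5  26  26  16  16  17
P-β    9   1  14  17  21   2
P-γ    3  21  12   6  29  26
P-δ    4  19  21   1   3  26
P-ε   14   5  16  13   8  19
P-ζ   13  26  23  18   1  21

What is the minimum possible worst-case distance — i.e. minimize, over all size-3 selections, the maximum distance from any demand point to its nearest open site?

Open {P-β, P-γ, P-δ}.
  Farthest demand point is C at distance 12 (to P-γ); all others are ≤ 12.
With {P-β, P-γ, P-ε} the worst case is 12.
With {P-β, P-γ, P-ζ} the worst case is 12.
No size-3 selection achieves below 12.

12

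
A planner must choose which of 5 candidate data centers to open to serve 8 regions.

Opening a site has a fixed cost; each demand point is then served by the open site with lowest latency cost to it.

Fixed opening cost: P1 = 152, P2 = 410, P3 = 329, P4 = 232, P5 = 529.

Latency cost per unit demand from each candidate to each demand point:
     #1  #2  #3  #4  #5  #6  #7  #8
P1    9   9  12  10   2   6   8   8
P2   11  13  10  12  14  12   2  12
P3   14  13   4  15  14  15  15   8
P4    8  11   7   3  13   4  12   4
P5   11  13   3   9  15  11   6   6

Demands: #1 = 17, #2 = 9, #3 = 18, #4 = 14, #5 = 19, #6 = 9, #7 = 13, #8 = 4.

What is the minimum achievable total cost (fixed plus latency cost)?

Open {P1, P4}: assign each demand point to its cheapest open site.
  #1→P4 17×8=136, #2→P1 9×9=81, #3→P4 18×7=126, #4→P4 14×3=42, #5→P1 19×2=38, #6→P4 9×4=36, #7→P1 13×8=104, #8→P4 4×4=16
  latency cost 579, fixed 384 → total 963.
Compare {P1}: latency cost 818 + fixed 152 = 970.
Compare {P4}: latency cost 858 + fixed 232 = 1090.
Compare {P1, P3}: latency cost 674 + fixed 481 = 1155.
All other subsets cost ≥ 970. Minimum total cost: 963.

963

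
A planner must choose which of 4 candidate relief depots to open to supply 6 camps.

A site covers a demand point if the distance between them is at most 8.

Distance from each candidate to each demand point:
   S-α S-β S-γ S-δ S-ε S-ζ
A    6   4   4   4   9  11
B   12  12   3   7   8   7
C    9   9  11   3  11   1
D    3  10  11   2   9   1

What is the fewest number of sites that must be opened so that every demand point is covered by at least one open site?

Coverage sets (demand points within 8 of each site):
  A: {S-α, S-β, S-γ, S-δ}
  B: {S-γ, S-δ, S-ε, S-ζ}
  C: {S-δ, S-ζ}
  D: {S-α, S-δ, S-ζ}
No single site covers all 6 demand points.
But {A, B} covers everything, so the minimum is 2.

2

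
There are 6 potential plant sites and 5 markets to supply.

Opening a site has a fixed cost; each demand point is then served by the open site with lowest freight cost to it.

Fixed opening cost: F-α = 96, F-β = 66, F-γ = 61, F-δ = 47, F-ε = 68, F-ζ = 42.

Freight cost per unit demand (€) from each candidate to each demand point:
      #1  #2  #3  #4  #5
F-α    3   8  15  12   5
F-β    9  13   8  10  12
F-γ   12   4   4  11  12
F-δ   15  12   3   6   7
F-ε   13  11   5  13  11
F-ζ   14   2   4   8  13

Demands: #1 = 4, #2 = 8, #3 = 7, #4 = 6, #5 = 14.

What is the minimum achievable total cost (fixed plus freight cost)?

312

Open {F-α, F-ζ}: assign each demand point to its cheapest open site.
  #1→F-α 4×3=12, #2→F-ζ 8×2=16, #3→F-ζ 7×4=28, #4→F-ζ 6×8=48, #5→F-α 14×5=70
  freight cost 174, fixed 138 → total 312.
Compare {F-δ, F-ζ}: freight cost 227 + fixed 89 = 316.
Compare {F-α, F-δ, F-ζ}: freight cost 155 + fixed 185 = 340.
Compare {F-γ, F-δ}: freight cost 235 + fixed 108 = 343.
All other subsets cost ≥ 316. Minimum total cost: 312.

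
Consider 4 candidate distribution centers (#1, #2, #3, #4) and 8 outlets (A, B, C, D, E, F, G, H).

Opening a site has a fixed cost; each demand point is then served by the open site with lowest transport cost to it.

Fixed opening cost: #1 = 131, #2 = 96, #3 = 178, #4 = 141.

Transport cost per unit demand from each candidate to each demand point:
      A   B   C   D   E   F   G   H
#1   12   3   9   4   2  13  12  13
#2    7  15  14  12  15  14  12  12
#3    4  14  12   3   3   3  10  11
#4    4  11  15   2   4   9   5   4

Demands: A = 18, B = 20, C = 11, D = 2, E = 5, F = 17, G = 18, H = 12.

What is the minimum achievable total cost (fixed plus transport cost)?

808

Open {#1, #4}: assign each demand point to its cheapest open site.
  A→#4 18×4=72, B→#1 20×3=60, C→#1 11×9=99, D→#4 2×2=4, E→#1 5×2=10, F→#4 17×9=153, G→#4 18×5=90, H→#4 12×4=48
  transport cost 536, fixed 272 → total 808.
Compare {#1, #3, #4}: transport cost 434 + fixed 450 = 884.
Compare {#1, #2, #4}: transport cost 536 + fixed 368 = 904.
Compare {#4}: transport cost 772 + fixed 141 = 913.
All other subsets cost ≥ 884. Minimum total cost: 808.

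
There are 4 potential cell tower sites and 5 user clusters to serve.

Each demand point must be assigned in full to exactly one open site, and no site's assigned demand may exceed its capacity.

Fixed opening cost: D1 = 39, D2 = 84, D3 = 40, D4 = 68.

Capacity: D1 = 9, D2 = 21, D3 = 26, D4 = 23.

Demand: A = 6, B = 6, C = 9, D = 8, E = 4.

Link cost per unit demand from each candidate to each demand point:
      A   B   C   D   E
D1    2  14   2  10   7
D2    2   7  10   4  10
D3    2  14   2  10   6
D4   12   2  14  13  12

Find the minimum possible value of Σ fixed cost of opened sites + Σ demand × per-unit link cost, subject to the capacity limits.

252

Open {D2, D3}; cheapest assignment that respects the capacities:
  D2 (cap 21, load 20): A, B, D — cost 6×2 + 6×7 + 8×4 = 86
  D3 (cap 26, load 13): C, E — cost 9×2 + 4×6 = 42
  Shipping 128, fixed 124 → total 252.
  Any other capacity-feasible assignment to {D2, D3} ships for at least 128.
Compare {D3, D4}: its best feasible assignment gives total 278.
Compare {D2, D3, D4}: its best feasible assignment gives total 290.
Every other set of open sites that can feasibly serve all demand totals ≥ 278 even under its best assignment. Minimum: 252.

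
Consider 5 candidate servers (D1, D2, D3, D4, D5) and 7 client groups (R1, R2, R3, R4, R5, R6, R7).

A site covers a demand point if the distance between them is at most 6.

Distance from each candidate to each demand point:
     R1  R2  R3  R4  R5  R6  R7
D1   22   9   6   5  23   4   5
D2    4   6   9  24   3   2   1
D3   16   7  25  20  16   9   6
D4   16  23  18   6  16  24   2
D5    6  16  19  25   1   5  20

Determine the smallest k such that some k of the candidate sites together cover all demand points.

Coverage sets (demand points within 6 of each site):
  D1: {R3, R4, R6, R7}
  D2: {R1, R2, R5, R6, R7}
  D3: {R7}
  D4: {R4, R7}
  D5: {R1, R5, R6}
No single site covers all 7 demand points.
But {D1, D2} covers everything, so the minimum is 2.

2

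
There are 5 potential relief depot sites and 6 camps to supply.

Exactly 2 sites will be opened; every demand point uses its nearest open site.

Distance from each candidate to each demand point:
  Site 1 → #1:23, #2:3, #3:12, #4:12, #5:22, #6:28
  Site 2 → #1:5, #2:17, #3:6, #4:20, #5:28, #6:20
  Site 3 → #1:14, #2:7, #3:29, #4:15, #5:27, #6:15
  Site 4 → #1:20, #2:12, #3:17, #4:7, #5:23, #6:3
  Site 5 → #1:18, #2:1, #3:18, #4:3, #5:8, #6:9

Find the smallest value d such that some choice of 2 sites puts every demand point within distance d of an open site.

9

Open {Site 2, Site 5}.
  Farthest demand point is #6 at distance 9 (to Site 5); all others are ≤ 9.
With {Site 1, Site 5} the worst case is 18.
With {Site 3, Site 5} the worst case is 18.
No size-2 selection achieves below 9.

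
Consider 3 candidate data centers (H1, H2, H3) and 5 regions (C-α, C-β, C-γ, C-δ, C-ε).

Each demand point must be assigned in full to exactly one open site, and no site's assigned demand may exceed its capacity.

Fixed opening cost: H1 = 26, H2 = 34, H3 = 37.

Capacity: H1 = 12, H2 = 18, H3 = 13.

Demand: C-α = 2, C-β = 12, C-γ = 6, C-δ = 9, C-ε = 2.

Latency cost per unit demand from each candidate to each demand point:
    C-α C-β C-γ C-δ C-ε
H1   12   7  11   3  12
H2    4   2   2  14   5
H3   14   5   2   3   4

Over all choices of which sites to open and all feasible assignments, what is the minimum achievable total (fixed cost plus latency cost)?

Open {H2, H3}; cheapest assignment that respects the capacities:
  H2 (cap 18, load 18): C-β, C-γ — cost 12×2 + 6×2 = 36
  H3 (cap 13, load 13): C-α, C-δ, C-ε — cost 2×14 + 9×3 + 2×4 = 63
  Shipping 99, fixed 71 → total 170.
  Any other capacity-feasible assignment to {H2, H3} ships for at least 99.
Compare {H1, H2, H3}: its best feasible assignment gives total 176.
Every other set of open sites that can feasibly serve all demand totals ≥ 176 even under its best assignment. Minimum: 170.

170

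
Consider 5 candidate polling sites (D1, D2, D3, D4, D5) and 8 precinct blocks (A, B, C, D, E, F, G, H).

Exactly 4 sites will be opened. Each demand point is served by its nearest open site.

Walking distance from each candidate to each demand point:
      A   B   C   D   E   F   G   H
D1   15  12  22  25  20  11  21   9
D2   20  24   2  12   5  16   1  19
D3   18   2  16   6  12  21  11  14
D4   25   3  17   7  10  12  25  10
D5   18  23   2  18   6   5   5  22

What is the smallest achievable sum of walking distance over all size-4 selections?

45

Open {D1, D2, D3, D5}.
  A→D1 15, B→D3 2, C→D2 2, D→D3 6, E→D2 5, F→D5 5, G→D2 1, H→D1 9  ⇒ total 45.
Compare {D1, D2, D4, D5}: total 47.
Compare {D2, D3, D4, D5}: total 49.
No size-4 selection does better; minimum is 45.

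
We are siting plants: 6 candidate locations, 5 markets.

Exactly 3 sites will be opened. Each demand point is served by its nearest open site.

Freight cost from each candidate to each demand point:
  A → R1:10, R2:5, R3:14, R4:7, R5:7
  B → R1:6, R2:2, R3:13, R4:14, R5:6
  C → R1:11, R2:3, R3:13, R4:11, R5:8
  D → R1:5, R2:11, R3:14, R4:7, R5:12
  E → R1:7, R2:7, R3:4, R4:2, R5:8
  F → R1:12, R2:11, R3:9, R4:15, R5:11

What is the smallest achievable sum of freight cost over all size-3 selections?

19

Open {B, D, E}.
  R1→D 5, R2→B 2, R3→E 4, R4→E 2, R5→B 6  ⇒ total 19.
Compare {A, B, E}: total 20.
Compare {B, C, E}: total 20.
No size-3 selection does better; minimum is 19.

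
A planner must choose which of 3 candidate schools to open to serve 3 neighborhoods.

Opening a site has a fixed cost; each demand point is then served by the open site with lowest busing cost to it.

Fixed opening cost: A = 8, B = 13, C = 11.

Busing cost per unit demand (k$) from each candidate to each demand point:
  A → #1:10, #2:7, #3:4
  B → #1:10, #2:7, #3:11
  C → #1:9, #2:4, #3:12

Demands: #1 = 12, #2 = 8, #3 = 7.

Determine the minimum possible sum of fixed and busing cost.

187

Open {A, C}: assign each demand point to its cheapest open site.
  #1→C 12×9=108, #2→C 8×4=32, #3→A 7×4=28
  busing cost 168, fixed 19 → total 187.
Compare {A, B, C}: busing cost 168 + fixed 32 = 200.
Compare {A}: busing cost 204 + fixed 8 = 212.
Compare {A, B}: busing cost 204 + fixed 21 = 225.
All other subsets cost ≥ 200. Minimum total cost: 187.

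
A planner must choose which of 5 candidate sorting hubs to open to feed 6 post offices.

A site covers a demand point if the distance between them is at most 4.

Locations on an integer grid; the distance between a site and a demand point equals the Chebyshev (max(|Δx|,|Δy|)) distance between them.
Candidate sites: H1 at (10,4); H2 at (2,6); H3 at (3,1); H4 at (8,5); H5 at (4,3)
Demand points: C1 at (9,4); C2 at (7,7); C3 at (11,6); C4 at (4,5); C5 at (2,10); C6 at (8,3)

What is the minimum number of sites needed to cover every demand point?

Coverage sets (demand points within 4 of each site):
  H1: {C1, C2, C3, C6}
  H2: {C4, C5}
  H3: {C4}
  H4: {C1, C2, C3, C4, C6}
  H5: {C2, C4, C6}
No single site covers all 6 demand points.
But {H1, H2} covers everything, so the minimum is 2.

2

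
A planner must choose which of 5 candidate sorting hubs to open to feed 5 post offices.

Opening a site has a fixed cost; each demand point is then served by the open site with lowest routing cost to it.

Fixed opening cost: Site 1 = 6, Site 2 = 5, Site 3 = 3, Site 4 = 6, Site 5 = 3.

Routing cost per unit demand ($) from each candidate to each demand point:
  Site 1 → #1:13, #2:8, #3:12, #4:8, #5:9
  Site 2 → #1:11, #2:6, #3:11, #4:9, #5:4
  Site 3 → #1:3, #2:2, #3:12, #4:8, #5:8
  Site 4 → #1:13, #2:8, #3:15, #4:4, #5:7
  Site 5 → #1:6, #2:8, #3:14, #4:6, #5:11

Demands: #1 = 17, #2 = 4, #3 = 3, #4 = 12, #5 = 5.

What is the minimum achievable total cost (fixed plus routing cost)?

174

Open {Site 2, Site 3, Site 4}: assign each demand point to its cheapest open site.
  #1→Site 3 17×3=51, #2→Site 3 4×2=8, #3→Site 2 3×11=33, #4→Site 4 12×4=48, #5→Site 2 5×4=20
  routing cost 160, fixed 14 → total 174.
Compare {Site 2, Site 3, Site 4, Site 5}: routing cost 160 + fixed 17 = 177.
Compare {Site 1, Site 2, Site 3, Site 4}: routing cost 160 + fixed 20 = 180.
Compare {Site 1, Site 2, Site 3, Site 4, Site 5}: routing cost 160 + fixed 23 = 183.
All other subsets cost ≥ 177. Minimum total cost: 174.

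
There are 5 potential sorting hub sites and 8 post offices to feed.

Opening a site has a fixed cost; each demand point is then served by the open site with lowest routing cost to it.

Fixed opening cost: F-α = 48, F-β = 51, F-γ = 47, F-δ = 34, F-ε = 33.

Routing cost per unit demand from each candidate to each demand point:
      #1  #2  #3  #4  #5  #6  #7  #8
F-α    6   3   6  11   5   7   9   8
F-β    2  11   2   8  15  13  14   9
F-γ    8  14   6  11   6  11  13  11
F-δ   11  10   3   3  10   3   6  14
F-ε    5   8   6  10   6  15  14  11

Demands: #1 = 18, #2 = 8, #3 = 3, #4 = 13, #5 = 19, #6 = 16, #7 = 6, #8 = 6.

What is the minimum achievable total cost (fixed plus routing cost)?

Open {F-α, F-β, F-δ}: assign each demand point to its cheapest open site.
  #1→F-β 18×2=36, #2→F-α 8×3=24, #3→F-β 3×2=6, #4→F-δ 13×3=39, #5→F-α 19×5=95, #6→F-δ 16×3=48, #7→F-δ 6×6=36, #8→F-α 6×8=48
  routing cost 332, fixed 133 → total 465.
Compare {F-α, F-δ}: routing cost 407 + fixed 82 = 489.
Compare {F-α, F-β, F-δ, F-ε}: routing cost 332 + fixed 166 = 498.
Compare {F-α, F-δ, F-ε}: routing cost 389 + fixed 115 = 504.
All other subsets cost ≥ 489. Minimum total cost: 465.

465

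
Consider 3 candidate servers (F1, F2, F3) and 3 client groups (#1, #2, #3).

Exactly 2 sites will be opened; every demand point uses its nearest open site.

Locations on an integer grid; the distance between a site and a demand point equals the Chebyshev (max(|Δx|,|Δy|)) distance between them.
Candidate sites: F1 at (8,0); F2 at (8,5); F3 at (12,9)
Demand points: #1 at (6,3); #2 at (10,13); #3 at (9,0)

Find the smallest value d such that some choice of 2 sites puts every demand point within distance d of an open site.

Open {F1, F3}.
  Farthest demand point is #2 at distance 4 (to F3); all others are ≤ 4.
With {F2, F3} the worst case is 5.
With {F1, F2} the worst case is 8.
No size-2 selection achieves below 4.

4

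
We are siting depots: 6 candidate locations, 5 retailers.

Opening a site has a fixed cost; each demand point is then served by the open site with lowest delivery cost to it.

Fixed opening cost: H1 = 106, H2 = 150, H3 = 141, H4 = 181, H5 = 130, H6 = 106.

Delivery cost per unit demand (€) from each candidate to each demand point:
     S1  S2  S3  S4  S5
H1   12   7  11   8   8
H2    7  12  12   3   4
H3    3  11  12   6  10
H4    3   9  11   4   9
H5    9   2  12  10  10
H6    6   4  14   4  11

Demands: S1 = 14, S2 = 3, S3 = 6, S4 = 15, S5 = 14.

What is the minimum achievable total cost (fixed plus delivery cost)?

Open {H2}: assign each demand point to its cheapest open site.
  S1→H2 14×7=98, S2→H2 3×12=36, S3→H2 6×12=72, S4→H2 15×3=45, S5→H2 14×4=56
  delivery cost 307, fixed 150 → total 457.
Compare {H6}: delivery cost 394 + fixed 106 = 500.
Compare {H4}: delivery cost 321 + fixed 181 = 502.
Compare {H3}: delivery cost 377 + fixed 141 = 518.
All other subsets cost ≥ 500. Minimum total cost: 457.

457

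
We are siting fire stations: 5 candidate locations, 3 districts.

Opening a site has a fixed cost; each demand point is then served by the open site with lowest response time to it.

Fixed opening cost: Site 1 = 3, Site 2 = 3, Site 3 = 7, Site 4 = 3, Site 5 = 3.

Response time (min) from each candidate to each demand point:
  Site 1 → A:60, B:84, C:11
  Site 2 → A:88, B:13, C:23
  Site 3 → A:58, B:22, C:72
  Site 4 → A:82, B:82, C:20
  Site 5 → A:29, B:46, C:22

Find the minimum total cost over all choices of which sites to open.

62

Open {Site 1, Site 2, Site 5}: assign each demand point to its cheapest open site.
  A→Site 5 29, B→Site 2 13, C→Site 1 11
  response time 53, fixed 9 → total 62.
Compare {Site 1, Site 2, Site 4, Site 5}: response time 53 + fixed 12 = 65.
Compare {Site 1, Site 2, Site 3, Site 5}: response time 53 + fixed 16 = 69.
Compare {Site 2, Site 5}: response time 64 + fixed 6 = 70.
All other subsets cost ≥ 65. Minimum total cost: 62.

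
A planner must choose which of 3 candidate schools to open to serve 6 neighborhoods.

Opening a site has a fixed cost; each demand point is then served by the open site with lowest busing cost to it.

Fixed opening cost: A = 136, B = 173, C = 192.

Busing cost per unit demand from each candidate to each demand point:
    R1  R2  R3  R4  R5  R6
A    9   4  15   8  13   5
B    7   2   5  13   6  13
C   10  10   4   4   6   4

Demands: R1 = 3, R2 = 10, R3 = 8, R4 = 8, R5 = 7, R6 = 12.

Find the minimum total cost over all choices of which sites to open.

476

Open {C}: assign each demand point to its cheapest open site.
  R1→C 3×10=30, R2→C 10×10=100, R3→C 8×4=32, R4→C 8×4=32, R5→C 7×6=42, R6→C 12×4=48
  busing cost 284, fixed 192 → total 476.
Compare {A}: busing cost 402 + fixed 136 = 538.
Compare {A, C}: busing cost 221 + fixed 328 = 549.
Compare {B}: busing cost 383 + fixed 173 = 556.
All other subsets cost ≥ 538. Minimum total cost: 476.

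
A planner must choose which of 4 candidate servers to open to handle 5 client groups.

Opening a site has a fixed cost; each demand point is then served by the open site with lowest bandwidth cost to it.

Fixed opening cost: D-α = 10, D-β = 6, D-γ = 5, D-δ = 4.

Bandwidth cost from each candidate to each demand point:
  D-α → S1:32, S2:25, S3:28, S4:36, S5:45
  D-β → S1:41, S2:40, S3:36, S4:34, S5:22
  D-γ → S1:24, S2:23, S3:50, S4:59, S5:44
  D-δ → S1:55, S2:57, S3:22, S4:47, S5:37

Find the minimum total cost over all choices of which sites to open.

140

Open {D-β, D-γ, D-δ}: assign each demand point to its cheapest open site.
  S1→D-γ 24, S2→D-γ 23, S3→D-δ 22, S4→D-β 34, S5→D-β 22
  bandwidth cost 125, fixed 15 → total 140.
Compare {D-β, D-γ}: bandwidth cost 139 + fixed 11 = 150.
Compare {D-α, D-β, D-γ, D-δ}: bandwidth cost 125 + fixed 25 = 150.
Compare {D-α, D-β, D-γ}: bandwidth cost 131 + fixed 21 = 152.
All other subsets cost ≥ 150. Minimum total cost: 140.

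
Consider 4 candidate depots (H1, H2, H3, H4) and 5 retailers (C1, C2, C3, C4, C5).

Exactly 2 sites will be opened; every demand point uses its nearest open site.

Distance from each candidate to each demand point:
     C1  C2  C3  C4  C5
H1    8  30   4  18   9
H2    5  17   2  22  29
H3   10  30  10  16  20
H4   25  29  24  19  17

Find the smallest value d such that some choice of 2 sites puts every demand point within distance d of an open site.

18

Open {H1, H2}.
  Farthest demand point is C4 at distance 18 (to H1); all others are ≤ 18.
With {H2, H4} the worst case is 19.
With {H2, H3} the worst case is 20.
No size-2 selection achieves below 18.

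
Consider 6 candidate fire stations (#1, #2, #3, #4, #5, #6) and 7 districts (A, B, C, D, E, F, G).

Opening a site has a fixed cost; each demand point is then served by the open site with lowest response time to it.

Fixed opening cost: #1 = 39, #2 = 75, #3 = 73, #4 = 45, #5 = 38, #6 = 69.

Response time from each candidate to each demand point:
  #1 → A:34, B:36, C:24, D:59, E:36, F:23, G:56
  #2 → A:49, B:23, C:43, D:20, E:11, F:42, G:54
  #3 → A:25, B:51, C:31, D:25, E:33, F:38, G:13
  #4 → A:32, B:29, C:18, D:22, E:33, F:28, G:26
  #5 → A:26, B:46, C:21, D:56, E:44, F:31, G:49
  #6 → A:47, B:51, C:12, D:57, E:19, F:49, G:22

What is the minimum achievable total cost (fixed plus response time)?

233

Open {#4}: assign each demand point to its cheapest open site.
  A→#4 32, B→#4 29, C→#4 18, D→#4 22, E→#4 33, F→#4 28, G→#4 26
  response time 188, fixed 45 → total 233.
Compare {#4, #5}: response time 182 + fixed 83 = 265.
Compare {#1, #4}: response time 183 + fixed 84 = 267.
Compare {#2, #4}: response time 158 + fixed 120 = 278.
All other subsets cost ≥ 265. Minimum total cost: 233.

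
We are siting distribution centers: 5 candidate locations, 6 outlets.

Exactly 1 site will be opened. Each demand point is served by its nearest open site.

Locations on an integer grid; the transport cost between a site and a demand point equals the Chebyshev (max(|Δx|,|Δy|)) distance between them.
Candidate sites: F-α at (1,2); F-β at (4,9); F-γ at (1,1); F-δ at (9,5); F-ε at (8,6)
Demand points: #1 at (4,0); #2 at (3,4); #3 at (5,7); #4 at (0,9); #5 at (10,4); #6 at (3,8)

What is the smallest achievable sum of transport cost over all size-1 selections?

27

Open {F-β}.
  #1→F-β 9, #2→F-β 5, #3→F-β 2, #4→F-β 4, #5→F-β 6, #6→F-β 1  ⇒ total 27.
Compare {F-ε}: total 29.
Compare {F-δ}: total 31.
No size-1 selection does better; minimum is 27.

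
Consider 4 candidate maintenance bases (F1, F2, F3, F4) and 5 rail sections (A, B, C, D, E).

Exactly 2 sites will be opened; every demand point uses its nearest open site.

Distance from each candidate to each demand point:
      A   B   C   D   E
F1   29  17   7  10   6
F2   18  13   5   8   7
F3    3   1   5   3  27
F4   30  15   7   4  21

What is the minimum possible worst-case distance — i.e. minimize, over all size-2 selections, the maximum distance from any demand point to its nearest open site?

Open {F1, F3}.
  Farthest demand point is E at distance 6 (to F1); all others are ≤ 6.
With {F2, F3} the worst case is 7.
With {F1, F2} the worst case is 18.
No size-2 selection achieves below 6.

6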